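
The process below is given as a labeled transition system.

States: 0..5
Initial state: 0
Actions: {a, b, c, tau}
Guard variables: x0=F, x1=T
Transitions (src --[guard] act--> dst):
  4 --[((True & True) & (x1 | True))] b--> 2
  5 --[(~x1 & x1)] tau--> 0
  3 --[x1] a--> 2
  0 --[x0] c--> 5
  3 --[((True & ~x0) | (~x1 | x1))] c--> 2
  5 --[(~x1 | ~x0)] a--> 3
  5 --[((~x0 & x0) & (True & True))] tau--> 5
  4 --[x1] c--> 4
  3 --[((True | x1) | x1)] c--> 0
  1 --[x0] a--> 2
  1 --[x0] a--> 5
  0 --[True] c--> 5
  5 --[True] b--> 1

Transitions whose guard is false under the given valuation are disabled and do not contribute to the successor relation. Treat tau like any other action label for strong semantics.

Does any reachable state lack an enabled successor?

Answer: DEADLOCK at state 1

Analysis:
Reachable = {0,1,2,3,5}
  0: c→5  [1 exit(s)]
  1: ∅  [deadlock]
  2: ∅  [deadlock]
  3: a→2  c→0  c→2  [3 exit(s)]
  5: a→3  b→1  [2 exit(s)]
trace reaching 1: c·b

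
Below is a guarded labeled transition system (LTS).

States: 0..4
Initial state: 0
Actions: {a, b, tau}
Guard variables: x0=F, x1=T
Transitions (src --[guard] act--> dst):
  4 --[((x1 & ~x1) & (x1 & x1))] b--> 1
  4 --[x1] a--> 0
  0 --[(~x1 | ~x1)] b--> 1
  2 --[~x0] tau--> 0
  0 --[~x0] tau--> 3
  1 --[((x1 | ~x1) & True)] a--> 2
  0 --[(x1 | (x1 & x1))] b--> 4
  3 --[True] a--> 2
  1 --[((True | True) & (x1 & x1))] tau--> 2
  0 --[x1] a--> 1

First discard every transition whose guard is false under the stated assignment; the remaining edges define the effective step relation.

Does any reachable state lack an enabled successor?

Answer: DEADLOCK-FREE

Analysis:
Reachable = {0,1,2,3,4}
  0: a→1  b→4  tau→3  [3 out]
  1: a→2  tau→2  [2 out]
  2: tau→0  [1 out]
  3: a→2  [1 out]
  4: a→0  [1 out]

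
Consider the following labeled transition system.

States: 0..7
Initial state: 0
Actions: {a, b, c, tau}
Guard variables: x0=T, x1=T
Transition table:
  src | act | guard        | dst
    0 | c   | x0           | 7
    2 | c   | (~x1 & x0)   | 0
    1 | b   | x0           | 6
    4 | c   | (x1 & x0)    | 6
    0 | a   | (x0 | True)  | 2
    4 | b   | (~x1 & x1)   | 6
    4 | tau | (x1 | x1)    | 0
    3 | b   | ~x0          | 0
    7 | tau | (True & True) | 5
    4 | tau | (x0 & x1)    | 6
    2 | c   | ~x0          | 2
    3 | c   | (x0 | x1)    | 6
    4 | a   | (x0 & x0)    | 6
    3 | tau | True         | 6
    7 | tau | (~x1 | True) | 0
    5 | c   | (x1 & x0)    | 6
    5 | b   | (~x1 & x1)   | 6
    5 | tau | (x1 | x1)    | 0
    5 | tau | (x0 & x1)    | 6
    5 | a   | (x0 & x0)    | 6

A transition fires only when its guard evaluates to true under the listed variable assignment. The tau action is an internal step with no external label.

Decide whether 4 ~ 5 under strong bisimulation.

Answer: BISIMILAR

Trace:
Bisimulation quotient by refinement:
  P[0] = {{0,1,2,3,4,5,6,7}}
  P[1] = {{0},{1},{2,6},{3},{4,5},{7}}
6 equivalence class(es) (converged in 2)
[4]={4,5}  [5]={4,5}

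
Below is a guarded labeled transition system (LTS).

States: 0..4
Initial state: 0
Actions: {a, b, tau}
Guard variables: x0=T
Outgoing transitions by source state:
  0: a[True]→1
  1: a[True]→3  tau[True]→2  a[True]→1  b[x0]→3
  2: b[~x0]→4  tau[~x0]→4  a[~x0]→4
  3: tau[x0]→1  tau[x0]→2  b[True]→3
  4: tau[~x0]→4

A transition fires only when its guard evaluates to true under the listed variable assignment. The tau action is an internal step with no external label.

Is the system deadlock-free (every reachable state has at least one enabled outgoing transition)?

R = {0,1,2,3}
  0: a→1  [deg 1]
  1: a→1  a→3  b→3  tau→2  [deg 4]
  2: ∅  [deadlock]
  3: b→3  tau→1  tau→2  [deg 3]
Path to 2: a·tau

Answer: DEADLOCK at state 2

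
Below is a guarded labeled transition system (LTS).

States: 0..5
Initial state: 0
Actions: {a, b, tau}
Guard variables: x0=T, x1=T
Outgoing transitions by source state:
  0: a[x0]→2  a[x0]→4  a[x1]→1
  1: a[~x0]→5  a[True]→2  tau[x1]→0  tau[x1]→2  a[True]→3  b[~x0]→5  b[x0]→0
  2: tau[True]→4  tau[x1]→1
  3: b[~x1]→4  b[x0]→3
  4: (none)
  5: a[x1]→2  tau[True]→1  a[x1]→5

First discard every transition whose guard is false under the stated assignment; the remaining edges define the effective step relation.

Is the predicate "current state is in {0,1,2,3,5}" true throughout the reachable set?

Answer: INVARIANT VIOLATED at state 4

Trace:
Inv-set: {0,1,2,3,5}
Reach set: {0,1,2,3,4}
  0: ✓
  1: ✓
  2: ✓
  3: ✓
  4: ✗ unsafe
witness against invariant: a → 4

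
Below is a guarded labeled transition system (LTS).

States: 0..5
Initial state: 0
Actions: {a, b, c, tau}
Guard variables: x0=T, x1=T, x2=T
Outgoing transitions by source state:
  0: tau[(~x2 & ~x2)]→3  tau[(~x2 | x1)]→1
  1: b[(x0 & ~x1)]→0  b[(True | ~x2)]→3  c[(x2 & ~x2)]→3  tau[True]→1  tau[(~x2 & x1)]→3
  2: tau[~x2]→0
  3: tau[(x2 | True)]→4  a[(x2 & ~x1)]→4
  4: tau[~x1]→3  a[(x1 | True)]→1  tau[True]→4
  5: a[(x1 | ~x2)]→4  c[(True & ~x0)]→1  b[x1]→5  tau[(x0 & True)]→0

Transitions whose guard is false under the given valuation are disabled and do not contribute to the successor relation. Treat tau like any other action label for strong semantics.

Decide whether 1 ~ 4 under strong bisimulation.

Bisimulation quotient by refinement:
  π0 = {{0,1,2,3,4,5}}
  π1 = {{0,3},{1},{2},{4},{5}}
  π2 = {{0},{1},{2},{3},{4},{5}}
6 equivalence class(es) (converged in 3)
[1]={1}  [4]={4}

Answer: NOT BISIMILAR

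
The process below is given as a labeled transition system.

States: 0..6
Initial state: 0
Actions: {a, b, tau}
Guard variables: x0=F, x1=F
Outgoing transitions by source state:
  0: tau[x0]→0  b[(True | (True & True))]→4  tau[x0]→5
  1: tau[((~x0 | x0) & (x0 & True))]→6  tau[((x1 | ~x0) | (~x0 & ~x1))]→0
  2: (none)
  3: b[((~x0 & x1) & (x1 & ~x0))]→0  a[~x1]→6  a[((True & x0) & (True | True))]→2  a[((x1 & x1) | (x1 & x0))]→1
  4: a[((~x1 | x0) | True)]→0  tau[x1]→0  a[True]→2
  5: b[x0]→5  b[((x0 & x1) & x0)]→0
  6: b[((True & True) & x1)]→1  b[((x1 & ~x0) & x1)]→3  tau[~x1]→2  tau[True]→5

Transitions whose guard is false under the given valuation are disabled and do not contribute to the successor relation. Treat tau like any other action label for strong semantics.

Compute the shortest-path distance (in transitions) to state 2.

BFS to 2:
  Layer 0: {0}
  Layer 1: {4}
  Layer 2: {2}
depth(2)=2, e.g. b·a

Answer: 2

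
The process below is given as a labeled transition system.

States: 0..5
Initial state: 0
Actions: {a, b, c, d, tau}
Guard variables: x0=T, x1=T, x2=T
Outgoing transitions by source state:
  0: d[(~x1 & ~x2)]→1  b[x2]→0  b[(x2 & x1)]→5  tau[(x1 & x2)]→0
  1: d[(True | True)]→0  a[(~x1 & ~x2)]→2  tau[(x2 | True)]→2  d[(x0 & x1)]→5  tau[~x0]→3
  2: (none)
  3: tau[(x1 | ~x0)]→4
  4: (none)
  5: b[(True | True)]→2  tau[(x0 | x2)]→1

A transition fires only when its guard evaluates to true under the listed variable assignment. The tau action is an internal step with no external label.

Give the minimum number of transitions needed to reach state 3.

BFS to 3:
  Layer 0: {0}
  Layer 1: {5}
  Layer 2: {1,2}
3 never appears.

Answer: UNREACHABLE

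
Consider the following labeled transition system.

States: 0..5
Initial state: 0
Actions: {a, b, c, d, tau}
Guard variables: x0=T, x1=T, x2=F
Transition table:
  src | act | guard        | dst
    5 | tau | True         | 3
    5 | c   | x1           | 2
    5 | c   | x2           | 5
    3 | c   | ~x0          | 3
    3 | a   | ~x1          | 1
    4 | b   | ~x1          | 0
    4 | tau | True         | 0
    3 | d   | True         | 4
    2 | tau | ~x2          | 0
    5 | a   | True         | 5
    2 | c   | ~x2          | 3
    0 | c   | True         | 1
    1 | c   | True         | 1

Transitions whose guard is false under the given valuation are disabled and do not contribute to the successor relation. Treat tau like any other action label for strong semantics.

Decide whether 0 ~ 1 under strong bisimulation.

Answer: BISIMILAR

Analysis:
Bisimulation quotient by refinement:
  P[0] = {{0,1,2,3,4,5}}
  P[1] = {{0,1},{2},{3},{4},{5}}
5 equivalence class(es) (converged in 2)
0∈{0,1}, 1∈{0,1}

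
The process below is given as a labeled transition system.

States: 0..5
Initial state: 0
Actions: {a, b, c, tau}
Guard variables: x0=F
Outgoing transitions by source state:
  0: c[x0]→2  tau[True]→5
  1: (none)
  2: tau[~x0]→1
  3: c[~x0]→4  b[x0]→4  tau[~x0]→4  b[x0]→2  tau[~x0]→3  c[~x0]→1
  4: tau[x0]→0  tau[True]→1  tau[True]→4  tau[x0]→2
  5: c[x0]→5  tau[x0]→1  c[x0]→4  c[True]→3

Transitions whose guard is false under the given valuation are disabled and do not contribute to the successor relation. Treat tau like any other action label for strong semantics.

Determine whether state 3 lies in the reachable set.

Answer: REACHABLE

Trace:
Guard filter leaves 9 enabled edge(s).
depth 0: {0}
depth 1: {5}  cumulative {0,5}
depth 2: {3}  cumulative {0,3,5}
depth 3: {1,4}  cumulative {0,1,3,4,5}
Reachable = {0,1,3,4,5}
Path to 3: tau·c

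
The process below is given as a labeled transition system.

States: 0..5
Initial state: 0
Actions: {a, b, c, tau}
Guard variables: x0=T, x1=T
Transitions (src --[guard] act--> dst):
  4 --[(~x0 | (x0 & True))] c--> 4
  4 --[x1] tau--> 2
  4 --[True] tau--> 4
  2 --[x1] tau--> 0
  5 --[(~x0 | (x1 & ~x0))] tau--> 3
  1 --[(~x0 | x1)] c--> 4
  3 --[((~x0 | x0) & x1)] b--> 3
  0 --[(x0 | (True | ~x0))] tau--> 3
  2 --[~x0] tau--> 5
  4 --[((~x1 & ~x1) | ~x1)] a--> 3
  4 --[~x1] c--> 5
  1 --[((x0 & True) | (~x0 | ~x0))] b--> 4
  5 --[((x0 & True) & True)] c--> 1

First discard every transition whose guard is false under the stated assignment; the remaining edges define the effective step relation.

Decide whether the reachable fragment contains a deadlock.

R = {0,3}
  0: tau→3  [1 out]
  3: b→3  [1 out]

Answer: DEADLOCK-FREE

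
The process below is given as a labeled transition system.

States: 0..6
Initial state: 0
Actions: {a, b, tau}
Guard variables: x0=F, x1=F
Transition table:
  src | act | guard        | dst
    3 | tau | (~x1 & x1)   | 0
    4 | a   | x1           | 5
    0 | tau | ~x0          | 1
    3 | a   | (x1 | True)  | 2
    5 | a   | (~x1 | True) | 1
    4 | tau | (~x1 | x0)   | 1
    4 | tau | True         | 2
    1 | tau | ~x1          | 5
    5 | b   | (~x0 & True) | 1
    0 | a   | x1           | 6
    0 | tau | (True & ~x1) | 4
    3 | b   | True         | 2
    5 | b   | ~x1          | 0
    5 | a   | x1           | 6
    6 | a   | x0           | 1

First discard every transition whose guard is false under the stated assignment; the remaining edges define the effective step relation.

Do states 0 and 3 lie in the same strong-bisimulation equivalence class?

Compute ~ classes (split until stable):
  round 0: {{0,1,2,3,4,5,6}}
  round 1: {{0,1,4},{2,6},{3,5}}
  round 2: {{0},{1},{2,6},{3},{4},{5}}
stable after 3 split(s): 6 block(s)
[0]={0}  [3]={3}

Answer: NOT BISIMILAR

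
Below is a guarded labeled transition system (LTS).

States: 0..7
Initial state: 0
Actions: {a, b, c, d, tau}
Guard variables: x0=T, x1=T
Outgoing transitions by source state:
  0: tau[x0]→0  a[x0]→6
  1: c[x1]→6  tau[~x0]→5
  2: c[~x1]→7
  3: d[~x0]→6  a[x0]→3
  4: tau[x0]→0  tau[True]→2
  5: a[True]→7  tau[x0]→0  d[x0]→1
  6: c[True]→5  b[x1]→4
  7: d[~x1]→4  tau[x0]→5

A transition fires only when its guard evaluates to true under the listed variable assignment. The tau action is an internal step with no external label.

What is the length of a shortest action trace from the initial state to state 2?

Answer: 3

Working:
BFS to 2:
  depth 0: {0}
  depth 1: {6}
  depth 2: {4,5}
  depth 3: {1,2,7}
depth(2)=3, e.g. a·b·tau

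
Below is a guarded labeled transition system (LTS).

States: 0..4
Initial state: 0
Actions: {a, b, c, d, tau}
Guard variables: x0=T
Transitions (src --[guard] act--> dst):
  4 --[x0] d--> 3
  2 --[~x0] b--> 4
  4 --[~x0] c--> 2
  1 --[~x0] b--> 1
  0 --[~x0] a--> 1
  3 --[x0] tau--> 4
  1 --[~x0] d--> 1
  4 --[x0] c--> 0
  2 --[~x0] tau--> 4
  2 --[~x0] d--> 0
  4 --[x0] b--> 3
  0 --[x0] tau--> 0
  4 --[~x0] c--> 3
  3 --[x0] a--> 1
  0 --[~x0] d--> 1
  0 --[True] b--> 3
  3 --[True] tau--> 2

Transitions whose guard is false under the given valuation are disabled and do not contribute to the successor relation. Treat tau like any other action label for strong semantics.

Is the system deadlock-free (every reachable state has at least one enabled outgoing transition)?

Answer: DEADLOCK at state 1

Analysis:
R = {0,1,2,3,4}
  0: b→3  tau→0  [2 exit(s)]
  1: ∅  [no exit]
  2: ∅  [no exit]
  3: a→1  tau→2  tau→4  [3 exit(s)]
  4: b→3  c→0  d→3  [3 exit(s)]
trace reaching 1: b·a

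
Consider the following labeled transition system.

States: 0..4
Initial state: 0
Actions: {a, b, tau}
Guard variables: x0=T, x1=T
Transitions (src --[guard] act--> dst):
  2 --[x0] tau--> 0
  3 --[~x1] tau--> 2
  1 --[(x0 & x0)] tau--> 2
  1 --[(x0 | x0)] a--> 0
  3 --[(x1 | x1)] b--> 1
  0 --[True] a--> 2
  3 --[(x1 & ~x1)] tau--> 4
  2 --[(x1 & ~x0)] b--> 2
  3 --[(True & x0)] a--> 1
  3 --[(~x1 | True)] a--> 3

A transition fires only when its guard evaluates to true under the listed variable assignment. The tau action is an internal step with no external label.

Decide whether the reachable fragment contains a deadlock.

Answer: DEADLOCK-FREE

Working:
Reach set: {0,2}
  0: a→2  [1 exit(s)]
  2: tau→0  [1 exit(s)]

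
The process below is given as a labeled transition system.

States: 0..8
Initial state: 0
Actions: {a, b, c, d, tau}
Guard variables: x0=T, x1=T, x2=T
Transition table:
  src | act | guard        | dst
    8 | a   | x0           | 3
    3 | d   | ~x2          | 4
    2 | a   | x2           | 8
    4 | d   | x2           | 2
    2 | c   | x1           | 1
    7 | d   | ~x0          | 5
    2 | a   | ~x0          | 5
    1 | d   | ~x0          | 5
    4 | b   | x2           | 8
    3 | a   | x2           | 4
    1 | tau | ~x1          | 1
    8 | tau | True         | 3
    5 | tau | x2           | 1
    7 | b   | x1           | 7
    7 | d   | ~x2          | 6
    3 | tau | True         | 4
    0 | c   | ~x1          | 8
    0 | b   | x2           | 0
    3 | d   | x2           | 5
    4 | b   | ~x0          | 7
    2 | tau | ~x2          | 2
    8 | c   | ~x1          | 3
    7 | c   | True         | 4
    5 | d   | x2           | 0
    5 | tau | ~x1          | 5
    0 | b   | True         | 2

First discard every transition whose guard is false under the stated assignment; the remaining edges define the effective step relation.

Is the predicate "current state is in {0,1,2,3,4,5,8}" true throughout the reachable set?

Answer: INVARIANT HOLDS

Trace:
Inv-set: {0,1,2,3,4,5,8}
Reachable = {0,1,2,3,4,5,8}
  0: safe
  1: safe
  2: safe
  3: safe
  4: safe
  5: safe
  8: safe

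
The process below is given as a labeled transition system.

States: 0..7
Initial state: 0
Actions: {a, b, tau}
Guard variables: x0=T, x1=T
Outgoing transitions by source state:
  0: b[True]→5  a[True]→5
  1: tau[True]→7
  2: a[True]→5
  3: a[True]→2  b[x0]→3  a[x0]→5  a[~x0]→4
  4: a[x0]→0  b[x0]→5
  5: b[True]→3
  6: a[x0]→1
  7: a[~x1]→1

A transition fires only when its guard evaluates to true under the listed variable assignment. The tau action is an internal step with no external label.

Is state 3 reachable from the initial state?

11 transition(s) survive guard evaluation.
Layer 0: {0}
Layer 1: {5}  now seen {0,5}
Layer 2: {3}  now seen {0,3,5}
Layer 3: {2}  now seen {0,2,3,5}
Reachable = {0,2,3,5}
Path to 3: b·b

Answer: REACHABLE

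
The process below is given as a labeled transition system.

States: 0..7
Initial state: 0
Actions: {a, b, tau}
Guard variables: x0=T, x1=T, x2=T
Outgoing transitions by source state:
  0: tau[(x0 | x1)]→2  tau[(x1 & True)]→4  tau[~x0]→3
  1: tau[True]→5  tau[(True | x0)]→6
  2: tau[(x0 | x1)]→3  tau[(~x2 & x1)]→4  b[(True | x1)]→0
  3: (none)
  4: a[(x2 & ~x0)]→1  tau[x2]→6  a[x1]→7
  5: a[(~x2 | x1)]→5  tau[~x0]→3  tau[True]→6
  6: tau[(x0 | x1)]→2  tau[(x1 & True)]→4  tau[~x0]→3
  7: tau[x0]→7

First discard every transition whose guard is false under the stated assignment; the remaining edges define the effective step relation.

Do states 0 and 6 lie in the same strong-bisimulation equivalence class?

Refine partition for ~:
  P[0] = {{0,1,2,3,4,5,6,7}}
  P[1] = {{0,1,6,7},{2},{3},{4,5}}
  P[2] = {{0,6},{1},{2},{3},{4},{5},{7}}
7 equivalence class(es) (converged in 3)
class of 0: {0,6}; class of 6: {0,6}

Answer: BISIMILAR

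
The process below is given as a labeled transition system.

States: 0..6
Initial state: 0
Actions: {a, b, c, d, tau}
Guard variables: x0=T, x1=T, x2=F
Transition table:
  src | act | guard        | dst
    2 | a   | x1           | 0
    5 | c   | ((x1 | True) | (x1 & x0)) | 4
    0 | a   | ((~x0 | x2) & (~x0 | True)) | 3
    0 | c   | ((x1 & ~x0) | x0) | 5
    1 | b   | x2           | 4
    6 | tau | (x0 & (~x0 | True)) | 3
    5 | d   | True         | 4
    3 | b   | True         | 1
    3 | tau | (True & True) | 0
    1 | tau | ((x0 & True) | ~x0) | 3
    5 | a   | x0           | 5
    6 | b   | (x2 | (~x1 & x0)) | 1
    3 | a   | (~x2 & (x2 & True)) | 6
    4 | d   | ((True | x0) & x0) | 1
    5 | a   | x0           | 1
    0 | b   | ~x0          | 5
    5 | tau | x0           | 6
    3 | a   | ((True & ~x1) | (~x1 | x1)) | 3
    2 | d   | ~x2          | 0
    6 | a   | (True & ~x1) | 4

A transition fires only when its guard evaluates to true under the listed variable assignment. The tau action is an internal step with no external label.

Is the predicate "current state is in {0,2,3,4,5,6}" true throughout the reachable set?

Allowed set {0,2,3,4,5,6}
Reach set: {0,1,3,4,5,6}
  0: ok
  1: VIOLATES
  3: ok
  4: ok
  5: ok
  6: ok
reach 1 via c·a — violates

Answer: INVARIANT VIOLATED at state 1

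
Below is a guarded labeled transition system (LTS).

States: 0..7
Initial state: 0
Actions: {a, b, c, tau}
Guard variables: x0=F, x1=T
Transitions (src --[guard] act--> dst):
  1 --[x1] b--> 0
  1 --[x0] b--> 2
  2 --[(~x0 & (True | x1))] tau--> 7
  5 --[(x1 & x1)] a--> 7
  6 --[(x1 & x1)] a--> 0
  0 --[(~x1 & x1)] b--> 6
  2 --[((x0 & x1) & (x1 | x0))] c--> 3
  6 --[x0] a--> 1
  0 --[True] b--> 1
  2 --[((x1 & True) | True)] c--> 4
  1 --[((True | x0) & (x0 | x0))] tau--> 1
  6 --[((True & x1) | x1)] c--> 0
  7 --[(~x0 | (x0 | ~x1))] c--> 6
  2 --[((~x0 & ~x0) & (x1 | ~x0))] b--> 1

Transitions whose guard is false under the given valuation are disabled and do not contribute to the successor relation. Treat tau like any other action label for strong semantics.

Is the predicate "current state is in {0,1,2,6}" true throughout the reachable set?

Answer: INVARIANT HOLDS

Working:
Safe = {0,1,2,6}
Reach set: {0,1}
  0: ok
  1: ok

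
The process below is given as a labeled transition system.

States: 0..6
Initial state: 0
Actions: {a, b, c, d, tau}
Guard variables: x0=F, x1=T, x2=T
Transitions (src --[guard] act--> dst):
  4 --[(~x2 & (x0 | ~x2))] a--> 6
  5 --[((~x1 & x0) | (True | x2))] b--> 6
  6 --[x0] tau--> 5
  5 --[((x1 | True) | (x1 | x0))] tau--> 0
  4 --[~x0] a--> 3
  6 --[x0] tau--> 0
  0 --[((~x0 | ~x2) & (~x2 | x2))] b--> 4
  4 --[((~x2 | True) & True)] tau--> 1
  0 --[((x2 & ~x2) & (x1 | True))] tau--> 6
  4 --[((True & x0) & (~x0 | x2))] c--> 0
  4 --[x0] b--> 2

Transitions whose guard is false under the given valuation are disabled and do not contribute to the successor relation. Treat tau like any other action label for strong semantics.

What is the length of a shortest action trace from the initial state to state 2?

BFS to 2:
  L0 = {0}
  L1 = {4}
  L2 = {1,3}
2 never appears.

Answer: UNREACHABLE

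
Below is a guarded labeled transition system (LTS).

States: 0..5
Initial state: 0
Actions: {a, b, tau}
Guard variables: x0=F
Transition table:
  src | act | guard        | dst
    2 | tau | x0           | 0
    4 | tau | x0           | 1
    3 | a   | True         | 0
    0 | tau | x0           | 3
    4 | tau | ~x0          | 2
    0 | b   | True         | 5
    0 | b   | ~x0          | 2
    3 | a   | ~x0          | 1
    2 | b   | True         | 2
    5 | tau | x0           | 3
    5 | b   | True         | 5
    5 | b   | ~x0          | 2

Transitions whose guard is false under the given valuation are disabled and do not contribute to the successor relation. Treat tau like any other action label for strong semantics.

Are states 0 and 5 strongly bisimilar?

Compute ~ classes (split until stable):
  π0 = {{0,1,2,3,4,5}}
  π1 = {{0,2,5},{1},{3},{4}}
4 equivalence class(es) (converged in 2)
class of 0: {0,2,5}; class of 5: {0,2,5}

Answer: BISIMILAR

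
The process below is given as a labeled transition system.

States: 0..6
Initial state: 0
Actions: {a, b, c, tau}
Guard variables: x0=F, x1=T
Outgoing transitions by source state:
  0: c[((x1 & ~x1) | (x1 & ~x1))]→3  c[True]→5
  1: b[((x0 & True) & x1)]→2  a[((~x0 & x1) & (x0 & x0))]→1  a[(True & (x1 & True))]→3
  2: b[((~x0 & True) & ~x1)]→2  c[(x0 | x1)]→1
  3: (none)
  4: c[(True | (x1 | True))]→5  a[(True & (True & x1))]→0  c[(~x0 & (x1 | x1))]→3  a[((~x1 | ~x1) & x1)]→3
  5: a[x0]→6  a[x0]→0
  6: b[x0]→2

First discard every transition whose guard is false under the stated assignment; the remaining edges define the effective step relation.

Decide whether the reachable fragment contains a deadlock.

R = {0,5}
  0: c→5  [1 out]
  5: ∅  [no exit]
trace reaching 5: c

Answer: DEADLOCK at state 5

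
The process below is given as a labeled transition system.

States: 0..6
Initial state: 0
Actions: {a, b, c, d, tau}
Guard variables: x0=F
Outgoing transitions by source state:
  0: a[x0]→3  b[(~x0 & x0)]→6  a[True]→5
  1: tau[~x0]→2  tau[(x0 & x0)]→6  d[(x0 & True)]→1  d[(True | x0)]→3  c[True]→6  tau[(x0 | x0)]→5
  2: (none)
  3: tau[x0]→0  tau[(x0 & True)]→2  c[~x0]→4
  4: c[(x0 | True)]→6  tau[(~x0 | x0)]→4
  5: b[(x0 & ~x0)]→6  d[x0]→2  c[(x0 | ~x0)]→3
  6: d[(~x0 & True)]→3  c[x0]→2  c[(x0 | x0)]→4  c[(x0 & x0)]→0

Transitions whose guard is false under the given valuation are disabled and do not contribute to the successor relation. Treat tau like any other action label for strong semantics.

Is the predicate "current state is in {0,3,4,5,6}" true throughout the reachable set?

Safe = {0,3,4,5,6}
R = {0,3,4,5,6}
  0: ok
  3: ok
  4: ok
  5: ok
  6: ok

Answer: INVARIANT HOLDS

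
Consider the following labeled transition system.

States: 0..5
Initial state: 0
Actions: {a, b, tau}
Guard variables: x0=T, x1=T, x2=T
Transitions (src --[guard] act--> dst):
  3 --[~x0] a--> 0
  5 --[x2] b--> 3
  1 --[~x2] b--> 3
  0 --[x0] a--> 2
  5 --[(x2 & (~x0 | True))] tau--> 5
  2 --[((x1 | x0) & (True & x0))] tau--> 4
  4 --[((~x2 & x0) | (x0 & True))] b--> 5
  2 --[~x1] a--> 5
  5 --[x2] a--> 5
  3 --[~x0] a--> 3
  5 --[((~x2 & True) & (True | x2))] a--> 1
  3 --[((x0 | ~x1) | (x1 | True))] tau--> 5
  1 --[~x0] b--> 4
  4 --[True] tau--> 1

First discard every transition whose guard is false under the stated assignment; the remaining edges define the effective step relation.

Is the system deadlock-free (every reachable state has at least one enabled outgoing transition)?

Answer: DEADLOCK at state 1

Analysis:
Reachable = {0,1,2,3,4,5}
  0: a→2  [1 out]
  1: ∅  [no exit]
  2: tau→4  [1 out]
  3: tau→5  [1 out]
  4: b→5  tau→1  [2 out]
  5: a→5  b→3  tau→5  [3 out]
trace reaching 1: a·tau·tau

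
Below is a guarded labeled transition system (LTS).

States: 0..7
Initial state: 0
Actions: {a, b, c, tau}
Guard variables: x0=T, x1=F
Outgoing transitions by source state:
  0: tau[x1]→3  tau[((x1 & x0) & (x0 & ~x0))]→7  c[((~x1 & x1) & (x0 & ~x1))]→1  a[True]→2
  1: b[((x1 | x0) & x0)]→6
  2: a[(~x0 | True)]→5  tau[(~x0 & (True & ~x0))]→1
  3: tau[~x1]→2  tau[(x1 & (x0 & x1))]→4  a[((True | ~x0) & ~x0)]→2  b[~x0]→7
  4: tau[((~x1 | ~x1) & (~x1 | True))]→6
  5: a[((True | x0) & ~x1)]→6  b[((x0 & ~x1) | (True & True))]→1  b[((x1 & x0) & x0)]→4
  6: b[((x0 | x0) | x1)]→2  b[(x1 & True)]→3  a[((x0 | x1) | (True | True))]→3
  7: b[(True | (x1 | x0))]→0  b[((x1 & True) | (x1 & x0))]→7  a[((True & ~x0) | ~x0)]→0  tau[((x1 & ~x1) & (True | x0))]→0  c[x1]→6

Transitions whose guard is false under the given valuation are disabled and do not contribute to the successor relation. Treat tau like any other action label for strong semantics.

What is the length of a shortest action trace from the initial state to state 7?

Answer: UNREACHABLE

Analysis:
Breadth-first toward 7:
  depth 0: {0}
  depth 1: {2}
  depth 2: {5}
  depth 3: {1,6}
  depth 4: {3}
7 never appears.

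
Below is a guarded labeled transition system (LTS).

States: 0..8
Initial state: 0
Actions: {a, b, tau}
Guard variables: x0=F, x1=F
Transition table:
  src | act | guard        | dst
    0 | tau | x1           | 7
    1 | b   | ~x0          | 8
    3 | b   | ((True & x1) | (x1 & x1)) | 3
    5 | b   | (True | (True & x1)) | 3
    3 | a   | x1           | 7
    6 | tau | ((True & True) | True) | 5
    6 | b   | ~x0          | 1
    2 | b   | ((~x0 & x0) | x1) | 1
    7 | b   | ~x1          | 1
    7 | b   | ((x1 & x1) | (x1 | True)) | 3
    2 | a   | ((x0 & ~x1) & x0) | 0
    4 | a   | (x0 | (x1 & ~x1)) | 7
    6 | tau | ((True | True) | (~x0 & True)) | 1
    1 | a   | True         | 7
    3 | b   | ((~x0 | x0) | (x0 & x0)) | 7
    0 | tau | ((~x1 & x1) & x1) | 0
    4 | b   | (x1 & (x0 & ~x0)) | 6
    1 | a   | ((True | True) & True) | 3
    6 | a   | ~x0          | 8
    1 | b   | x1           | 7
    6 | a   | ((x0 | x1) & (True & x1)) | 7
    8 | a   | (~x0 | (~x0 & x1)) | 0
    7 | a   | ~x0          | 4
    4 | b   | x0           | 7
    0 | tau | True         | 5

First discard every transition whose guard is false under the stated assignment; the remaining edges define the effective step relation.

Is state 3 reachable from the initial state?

14 transition(s) survive guard evaluation.
Layer 0: {0}
Layer 1: {5}  cumulative {0,5}
Layer 2: {3}  cumulative {0,3,5}
Layer 3: {7}  cumulative {0,3,5,7}
Layer 4: {1,4}  cumulative {0,1,3,4,5,7}
Layer 5: {8}  cumulative {0,1,3,4,5,7,8}
Reachable = {0,1,3,4,5,7,8}
trace reaching 3: tau·b

Answer: REACHABLE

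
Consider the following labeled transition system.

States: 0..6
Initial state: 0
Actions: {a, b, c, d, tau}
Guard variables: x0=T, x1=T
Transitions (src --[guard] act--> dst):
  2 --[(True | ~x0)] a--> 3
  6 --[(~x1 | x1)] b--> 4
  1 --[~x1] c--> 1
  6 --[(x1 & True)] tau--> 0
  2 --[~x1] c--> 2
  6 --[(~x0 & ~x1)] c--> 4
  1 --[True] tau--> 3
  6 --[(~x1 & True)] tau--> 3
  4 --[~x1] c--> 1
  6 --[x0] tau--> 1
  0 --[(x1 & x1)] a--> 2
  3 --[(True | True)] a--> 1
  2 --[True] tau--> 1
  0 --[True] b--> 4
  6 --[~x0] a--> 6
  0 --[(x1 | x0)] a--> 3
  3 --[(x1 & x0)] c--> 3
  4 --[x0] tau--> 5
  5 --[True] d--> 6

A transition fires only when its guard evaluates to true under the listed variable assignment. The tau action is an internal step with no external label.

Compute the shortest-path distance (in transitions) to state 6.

Layered search for 6:
  Layer 0: {0}
  Layer 1: {2,3,4}
  Layer 2: {1,5}
  Layer 3: {6}
first hit 6 at d=3 via b·tau·d

Answer: 3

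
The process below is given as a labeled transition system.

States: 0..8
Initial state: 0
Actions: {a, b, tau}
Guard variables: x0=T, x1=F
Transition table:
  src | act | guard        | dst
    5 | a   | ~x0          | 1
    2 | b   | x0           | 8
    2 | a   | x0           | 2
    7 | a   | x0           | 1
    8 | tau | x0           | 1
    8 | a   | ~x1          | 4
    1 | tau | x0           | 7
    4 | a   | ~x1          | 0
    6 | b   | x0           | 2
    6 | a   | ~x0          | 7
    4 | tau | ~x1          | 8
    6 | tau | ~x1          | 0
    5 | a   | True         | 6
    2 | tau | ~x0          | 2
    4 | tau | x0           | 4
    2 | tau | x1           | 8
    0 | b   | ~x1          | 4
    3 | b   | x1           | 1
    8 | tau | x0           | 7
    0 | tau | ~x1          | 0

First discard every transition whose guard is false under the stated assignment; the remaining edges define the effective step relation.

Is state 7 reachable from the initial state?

Answer: REACHABLE

Trace:
15 transition(s) survive guard evaluation.
L0 = {0}
L1 = {4}  total {0,4}
L2 = {8}  total {0,4,8}
L3 = {1,7}  total {0,1,4,7,8}
R = {0,1,4,7,8}
witness 7: b·tau·tau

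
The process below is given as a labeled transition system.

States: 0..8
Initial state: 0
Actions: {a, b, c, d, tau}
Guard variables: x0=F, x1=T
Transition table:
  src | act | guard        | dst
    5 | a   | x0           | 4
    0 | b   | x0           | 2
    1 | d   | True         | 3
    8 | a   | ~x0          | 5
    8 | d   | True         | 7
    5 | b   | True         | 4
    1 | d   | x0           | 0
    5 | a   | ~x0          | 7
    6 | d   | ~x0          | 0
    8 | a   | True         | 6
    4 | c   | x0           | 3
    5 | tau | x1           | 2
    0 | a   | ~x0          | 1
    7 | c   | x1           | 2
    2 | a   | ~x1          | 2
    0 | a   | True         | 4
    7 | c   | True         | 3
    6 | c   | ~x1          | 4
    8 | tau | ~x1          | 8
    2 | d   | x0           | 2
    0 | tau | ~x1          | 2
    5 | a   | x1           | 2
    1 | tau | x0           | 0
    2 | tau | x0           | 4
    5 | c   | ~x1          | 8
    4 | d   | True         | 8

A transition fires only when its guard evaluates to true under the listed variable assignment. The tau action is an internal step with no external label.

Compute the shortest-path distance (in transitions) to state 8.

Answer: 2

Working:
Breadth-first toward 8:
  depth 0: {0}
  depth 1: {1,4}
  depth 2: {3,8}
depth(8)=2, e.g. a·d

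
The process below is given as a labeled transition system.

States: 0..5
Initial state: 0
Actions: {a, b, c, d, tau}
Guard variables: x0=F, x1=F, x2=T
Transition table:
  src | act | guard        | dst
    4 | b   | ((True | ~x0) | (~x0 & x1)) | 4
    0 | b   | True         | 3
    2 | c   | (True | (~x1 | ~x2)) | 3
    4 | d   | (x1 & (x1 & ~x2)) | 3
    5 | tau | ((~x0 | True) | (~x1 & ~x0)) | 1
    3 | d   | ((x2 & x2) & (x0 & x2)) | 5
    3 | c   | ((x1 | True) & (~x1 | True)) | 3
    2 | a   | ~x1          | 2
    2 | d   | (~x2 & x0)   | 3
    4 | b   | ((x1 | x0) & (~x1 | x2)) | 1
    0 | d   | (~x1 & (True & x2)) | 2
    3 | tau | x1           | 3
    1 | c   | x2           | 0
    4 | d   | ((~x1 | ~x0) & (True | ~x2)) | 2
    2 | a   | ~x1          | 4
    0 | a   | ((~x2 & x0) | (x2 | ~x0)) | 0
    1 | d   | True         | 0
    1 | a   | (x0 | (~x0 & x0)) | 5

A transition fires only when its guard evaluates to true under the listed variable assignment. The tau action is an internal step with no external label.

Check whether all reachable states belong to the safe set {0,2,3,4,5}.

Inv-set: {0,2,3,4,5}
Reach set: {0,2,3,4}
  0: ok
  2: ok
  3: ok
  4: ok

Answer: INVARIANT HOLDS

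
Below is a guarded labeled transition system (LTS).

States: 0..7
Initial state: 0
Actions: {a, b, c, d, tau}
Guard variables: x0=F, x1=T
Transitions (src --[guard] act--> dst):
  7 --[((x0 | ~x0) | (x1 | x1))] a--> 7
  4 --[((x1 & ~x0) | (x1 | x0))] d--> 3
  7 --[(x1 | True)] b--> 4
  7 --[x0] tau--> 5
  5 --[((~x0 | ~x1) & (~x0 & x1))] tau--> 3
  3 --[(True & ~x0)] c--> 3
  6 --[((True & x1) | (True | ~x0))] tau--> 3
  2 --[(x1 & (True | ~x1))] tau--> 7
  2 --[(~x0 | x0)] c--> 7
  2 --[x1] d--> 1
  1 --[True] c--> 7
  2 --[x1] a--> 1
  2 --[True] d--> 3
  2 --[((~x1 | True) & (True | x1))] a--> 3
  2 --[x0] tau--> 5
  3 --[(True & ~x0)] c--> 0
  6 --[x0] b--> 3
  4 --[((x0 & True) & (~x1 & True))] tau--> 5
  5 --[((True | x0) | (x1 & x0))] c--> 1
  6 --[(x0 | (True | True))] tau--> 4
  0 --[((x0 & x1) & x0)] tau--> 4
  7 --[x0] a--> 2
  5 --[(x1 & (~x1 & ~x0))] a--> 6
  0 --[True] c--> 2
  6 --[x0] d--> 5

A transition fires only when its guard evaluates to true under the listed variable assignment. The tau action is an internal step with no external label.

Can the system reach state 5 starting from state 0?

17 transition(s) survive guard evaluation.
Layer 0: {0}
Layer 1: {2}  total {0,2}
Layer 2: {1,3,7}  total {0,1,2,3,7}
Layer 3: {4}  total {0,1,2,3,4,7}
Reachable = {0,1,2,3,4,7}

Answer: UNREACHABLE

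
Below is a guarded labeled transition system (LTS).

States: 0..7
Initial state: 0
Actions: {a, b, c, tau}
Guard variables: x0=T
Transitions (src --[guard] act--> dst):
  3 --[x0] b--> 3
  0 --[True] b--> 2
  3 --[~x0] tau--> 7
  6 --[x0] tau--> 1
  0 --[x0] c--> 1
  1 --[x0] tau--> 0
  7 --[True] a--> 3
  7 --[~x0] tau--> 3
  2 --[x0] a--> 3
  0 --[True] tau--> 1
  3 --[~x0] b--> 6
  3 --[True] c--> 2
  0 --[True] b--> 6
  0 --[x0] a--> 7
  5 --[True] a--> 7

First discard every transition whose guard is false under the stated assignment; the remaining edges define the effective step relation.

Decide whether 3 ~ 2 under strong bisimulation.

Answer: NOT BISIMILAR

Working:
Refine partition for ~:
  round 0: {{0,1,2,3,4,5,6,7}}
  round 1: {{0},{1,6},{2,5,7},{3},{4}}
  round 2: {{0},{1},{2,7},{3},{4},{5},{6}}
7 equivalence class(es) (converged in 3)
[3]={3}  [2]={2,7}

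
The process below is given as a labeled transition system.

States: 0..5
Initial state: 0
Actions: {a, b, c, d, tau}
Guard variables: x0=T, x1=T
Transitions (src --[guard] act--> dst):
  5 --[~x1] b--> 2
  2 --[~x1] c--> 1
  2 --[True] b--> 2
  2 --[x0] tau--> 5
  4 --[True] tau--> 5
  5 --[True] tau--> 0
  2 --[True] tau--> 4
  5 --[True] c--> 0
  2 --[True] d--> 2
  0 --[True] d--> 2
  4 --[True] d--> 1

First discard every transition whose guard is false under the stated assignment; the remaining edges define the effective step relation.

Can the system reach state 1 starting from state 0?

9 transition(s) survive guard evaluation.
depth 0: {0}
depth 1: {2}  total {0,2}
depth 2: {4,5}  total {0,2,4,5}
depth 3: {1}  total {0,1,2,4,5}
Reachable = {0,1,2,4,5}
trace reaching 1: d·tau·d

Answer: REACHABLE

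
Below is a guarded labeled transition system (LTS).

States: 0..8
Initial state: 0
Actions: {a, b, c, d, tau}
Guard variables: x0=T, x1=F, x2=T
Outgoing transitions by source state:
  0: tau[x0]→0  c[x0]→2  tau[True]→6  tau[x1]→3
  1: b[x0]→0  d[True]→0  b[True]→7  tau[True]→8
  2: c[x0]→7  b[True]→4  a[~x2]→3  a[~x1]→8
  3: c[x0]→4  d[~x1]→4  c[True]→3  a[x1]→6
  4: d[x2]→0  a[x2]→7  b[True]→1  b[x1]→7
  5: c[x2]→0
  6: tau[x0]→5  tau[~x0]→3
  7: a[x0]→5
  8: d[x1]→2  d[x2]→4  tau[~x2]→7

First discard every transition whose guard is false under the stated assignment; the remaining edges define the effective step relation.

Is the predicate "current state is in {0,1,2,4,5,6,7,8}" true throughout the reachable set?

Inv-set: {0,1,2,4,5,6,7,8}
Reachable = {0,1,2,4,5,6,7,8}
  0: ✓
  1: ✓
  2: ✓
  4: ✓
  5: ✓
  6: ✓
  7: ✓
  8: ✓

Answer: INVARIANT HOLDS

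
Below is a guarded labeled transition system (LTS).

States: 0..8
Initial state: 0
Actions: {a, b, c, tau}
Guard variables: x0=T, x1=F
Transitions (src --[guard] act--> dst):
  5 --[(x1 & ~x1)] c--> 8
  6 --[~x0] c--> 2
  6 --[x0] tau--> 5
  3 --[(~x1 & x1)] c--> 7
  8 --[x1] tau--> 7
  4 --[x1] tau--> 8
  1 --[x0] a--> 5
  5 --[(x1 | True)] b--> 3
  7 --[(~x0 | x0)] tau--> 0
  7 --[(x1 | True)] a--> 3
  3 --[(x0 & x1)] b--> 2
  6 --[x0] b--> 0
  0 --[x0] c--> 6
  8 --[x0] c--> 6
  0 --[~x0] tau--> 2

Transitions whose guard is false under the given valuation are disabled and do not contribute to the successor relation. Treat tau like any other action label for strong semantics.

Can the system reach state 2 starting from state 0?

After dropping false guards: 8 live edges.
Layer 0: {0}
Layer 1: {6}  total {0,6}
Layer 2: {5}  total {0,5,6}
Layer 3: {3}  total {0,3,5,6}
Reachable = {0,3,5,6}

Answer: UNREACHABLE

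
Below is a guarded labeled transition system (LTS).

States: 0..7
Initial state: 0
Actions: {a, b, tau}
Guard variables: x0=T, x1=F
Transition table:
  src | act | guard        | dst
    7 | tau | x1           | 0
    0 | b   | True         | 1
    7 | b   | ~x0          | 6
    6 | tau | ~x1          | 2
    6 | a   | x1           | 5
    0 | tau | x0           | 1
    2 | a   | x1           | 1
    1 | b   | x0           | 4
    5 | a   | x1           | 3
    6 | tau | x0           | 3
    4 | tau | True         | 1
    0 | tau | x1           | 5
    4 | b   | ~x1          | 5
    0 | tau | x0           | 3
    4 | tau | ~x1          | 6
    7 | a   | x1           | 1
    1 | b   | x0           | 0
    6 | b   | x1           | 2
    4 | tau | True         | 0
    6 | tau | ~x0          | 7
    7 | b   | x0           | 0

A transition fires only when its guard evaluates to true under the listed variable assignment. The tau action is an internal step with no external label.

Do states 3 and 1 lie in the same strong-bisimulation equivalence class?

Answer: NOT BISIMILAR

Working:
Bisimulation quotient by refinement:
  P[0] = {{0,1,2,3,4,5,6,7}}
  P[1] = {{0,4},{1,7},{2,3,5},{6}}
  P[2] = {{0},{1,7},{2,3,5},{4},{6}}
  P[3] = {{0},{1},{2,3,5},{4},{6},{7}}
stable after 4 split(s): 6 block(s)
[3]={2,3,5}  [1]={1}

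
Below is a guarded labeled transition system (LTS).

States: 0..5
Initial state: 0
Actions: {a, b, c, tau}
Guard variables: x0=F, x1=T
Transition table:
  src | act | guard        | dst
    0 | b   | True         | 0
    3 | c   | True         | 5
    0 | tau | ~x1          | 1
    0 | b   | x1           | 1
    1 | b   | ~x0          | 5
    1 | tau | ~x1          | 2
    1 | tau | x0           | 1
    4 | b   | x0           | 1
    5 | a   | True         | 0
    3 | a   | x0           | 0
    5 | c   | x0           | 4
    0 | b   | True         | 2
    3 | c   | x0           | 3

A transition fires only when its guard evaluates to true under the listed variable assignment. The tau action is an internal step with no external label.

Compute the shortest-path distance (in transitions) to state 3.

Layered search for 3:
  Layer 0: {0}
  Layer 1: {1,2}
  Layer 2: {5}
3 never appears.

Answer: UNREACHABLE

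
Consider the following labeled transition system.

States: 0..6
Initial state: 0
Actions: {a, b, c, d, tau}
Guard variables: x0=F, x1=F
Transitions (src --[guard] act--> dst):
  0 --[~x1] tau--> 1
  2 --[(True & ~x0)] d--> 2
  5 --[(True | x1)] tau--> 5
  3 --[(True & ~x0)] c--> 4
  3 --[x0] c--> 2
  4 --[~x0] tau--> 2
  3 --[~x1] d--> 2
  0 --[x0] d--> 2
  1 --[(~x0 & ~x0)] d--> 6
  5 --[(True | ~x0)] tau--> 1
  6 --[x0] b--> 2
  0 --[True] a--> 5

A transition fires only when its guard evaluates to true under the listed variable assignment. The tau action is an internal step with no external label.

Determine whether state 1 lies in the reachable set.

Guard filter leaves 9 enabled edge(s).
depth 0: {0}
depth 1: {1,5}  cumulative {0,1,5}
depth 2: {6}  cumulative {0,1,5,6}
R = {0,1,5,6}
Path to 1: tau

Answer: REACHABLE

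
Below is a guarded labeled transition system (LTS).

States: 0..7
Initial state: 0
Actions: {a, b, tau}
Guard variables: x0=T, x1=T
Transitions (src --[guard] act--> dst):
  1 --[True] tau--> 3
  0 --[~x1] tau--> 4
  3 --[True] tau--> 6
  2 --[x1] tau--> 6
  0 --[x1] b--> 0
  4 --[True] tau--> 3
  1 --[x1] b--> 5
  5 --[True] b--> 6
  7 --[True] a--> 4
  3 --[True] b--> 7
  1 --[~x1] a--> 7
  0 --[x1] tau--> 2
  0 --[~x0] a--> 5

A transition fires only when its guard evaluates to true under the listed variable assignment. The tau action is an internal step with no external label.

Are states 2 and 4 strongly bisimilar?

Bisimulation quotient by refinement:
  P[0] = {{0,1,2,3,4,5,6,7}}
  P[1] = {{0,1,3},{2,4},{5},{6},{7}}
  P[2] = {{0},{1},{2},{3},{4},{5},{6},{7}}
8 equivalence class(es) (converged in 3)
[2]={2}  [4]={4}

Answer: NOT BISIMILAR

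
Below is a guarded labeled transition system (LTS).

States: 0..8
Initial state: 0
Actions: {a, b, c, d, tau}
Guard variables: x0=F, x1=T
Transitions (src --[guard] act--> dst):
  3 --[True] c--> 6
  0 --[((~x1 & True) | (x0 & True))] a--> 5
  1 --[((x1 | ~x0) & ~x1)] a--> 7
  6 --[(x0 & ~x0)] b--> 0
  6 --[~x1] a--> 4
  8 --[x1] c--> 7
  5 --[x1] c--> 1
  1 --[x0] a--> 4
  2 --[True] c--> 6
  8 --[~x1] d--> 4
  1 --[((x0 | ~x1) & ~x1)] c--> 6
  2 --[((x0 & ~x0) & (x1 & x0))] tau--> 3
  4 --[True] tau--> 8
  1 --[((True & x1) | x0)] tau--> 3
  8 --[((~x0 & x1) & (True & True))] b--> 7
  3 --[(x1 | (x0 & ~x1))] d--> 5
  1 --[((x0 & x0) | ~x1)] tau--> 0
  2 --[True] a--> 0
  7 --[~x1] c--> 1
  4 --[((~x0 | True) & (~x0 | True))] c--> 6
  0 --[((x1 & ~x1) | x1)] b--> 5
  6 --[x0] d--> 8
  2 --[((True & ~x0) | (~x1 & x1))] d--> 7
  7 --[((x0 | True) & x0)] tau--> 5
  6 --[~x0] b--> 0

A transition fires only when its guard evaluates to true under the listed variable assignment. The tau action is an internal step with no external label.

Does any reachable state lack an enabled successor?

Reach set: {0,1,3,5,6}
  0: b→5  [1 out]
  1: tau→3  [1 out]
  3: c→6  d→5  [2 out]
  5: c→1  [1 out]
  6: b→0  [1 out]

Answer: DEADLOCK-FREE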